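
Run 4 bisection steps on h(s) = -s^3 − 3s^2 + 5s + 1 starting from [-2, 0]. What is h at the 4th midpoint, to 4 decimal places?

0.3301

midpoint -1: h = -6 < 0 → [-1, 0]
midpoint -0.5: h = -2.125 < 0 → [-0.5, 0]
midpoint -0.25: h = -0.421875 < 0 → [-0.25, 0]
midpoint -0.125: h = 0.3301 > 0 → [-0.25, -0.125]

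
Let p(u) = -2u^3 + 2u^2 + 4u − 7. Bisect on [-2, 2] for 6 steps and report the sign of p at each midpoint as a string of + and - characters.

---++-

u = 0 gives p = -7, negative; keep [-2, 0]
u = -1 gives p = -7, negative; keep [-2, -1]
u = -1.5 gives p = -1.75, negative; keep [-2, -1.5]
u = -1.75 gives p = 2.8438, positive; keep [-1.75, -1.5]
u = -1.625 gives p = 0.3633, positive; keep [-1.625, -1.5]
u = -1.5625 gives p = -0.7378, negative; keep [-1.625, -1.5625]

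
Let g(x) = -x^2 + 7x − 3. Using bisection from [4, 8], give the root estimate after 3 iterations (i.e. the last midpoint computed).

g(6) = 3 > 0, so the root lies in [6, 8]
g(7) = -3 < 0, so the root lies in [6, 7]
g(6.5) = 0.25 > 0, so the root lies in [6.5, 7]

6.5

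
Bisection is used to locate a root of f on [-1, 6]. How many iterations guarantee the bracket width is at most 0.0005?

14

Width after n steps is 7/2^n. Need 2^n ≥ 7/0.0005 = 14000.
2^13 = 8192 < 14000 ≤ 2^14 = 16384, so n = 14.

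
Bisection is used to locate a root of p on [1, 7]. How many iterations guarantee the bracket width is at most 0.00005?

17

Width after n steps is 6/2^n. Need 2^n ≥ 6/0.00005 = 120000.
2^16 = 65536 < 120000 ≤ 2^17 = 131072, so n = 17.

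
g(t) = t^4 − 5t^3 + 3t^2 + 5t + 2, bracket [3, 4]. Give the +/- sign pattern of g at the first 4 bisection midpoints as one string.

--+-

g(3.5) = -8.0625 < 0, so the root lies in [3.5, 4]
g(3.75) = -2.980469 < 0, so the root lies in [3.75, 4]
g(3.875) = 0.963135 > 0, so the root lies in [3.75, 3.875]
g(3.8125) = -1.1377 < 0, so the root lies in [3.8125, 3.875]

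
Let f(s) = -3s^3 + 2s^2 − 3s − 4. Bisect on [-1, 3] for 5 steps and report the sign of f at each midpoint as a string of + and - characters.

f(1) = -8 < 0, so the root lies in [-1, 1]
f(0) = -4 < 0, so the root lies in [-1, 0]
f(-0.5) = -1.625 < 0, so the root lies in [-1, -0.5]
f(-0.75) = 0.6406 > 0, so the root lies in [-0.75, -0.5]
f(-0.625) = -0.6113 < 0, so the root lies in [-0.75, -0.625]

---+-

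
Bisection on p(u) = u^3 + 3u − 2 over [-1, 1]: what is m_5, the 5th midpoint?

0.5625

p(0) = -2 < 0, so the root lies in [0, 1]
p(0.5) = -0.375 < 0, so the root lies in [0.5, 1]
p(0.75) = 0.671875 > 0, so the root lies in [0.5, 0.75]
p(0.625) = 0.1191 > 0, so the root lies in [0.5, 0.625]
p(0.5625) = -0.1345 < 0, so the root lies in [0.5625, 0.625]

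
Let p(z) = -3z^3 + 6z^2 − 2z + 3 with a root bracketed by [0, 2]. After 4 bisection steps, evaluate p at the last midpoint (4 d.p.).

z = 1 gives p = 4, positive; keep [1, 2]
z = 1.5 gives p = 3.375, positive; keep [1.5, 2]
z = 1.75 gives p = 1.796875, positive; keep [1.75, 2]
z = 1.875 gives p = 0.5684, positive; keep [1.875, 2]

0.5684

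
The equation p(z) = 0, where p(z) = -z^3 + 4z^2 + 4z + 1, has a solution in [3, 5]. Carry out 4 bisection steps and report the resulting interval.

p(4) = 17 > 0, so the root lies in [4, 5]
p(4.5) = 8.875 > 0, so the root lies in [4.5, 5]
p(4.75) = 3.078125 > 0, so the root lies in [4.75, 5]
p(4.875) = -0.2949 < 0, so the root lies in [4.75, 4.875]

[4.75, 4.875]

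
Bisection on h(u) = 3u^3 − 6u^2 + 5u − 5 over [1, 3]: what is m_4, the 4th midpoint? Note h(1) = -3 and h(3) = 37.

1.625

midpoint 2: h = 5 > 0 → [1, 2]
midpoint 1.5: h = -0.875 < 0 → [1.5, 2]
midpoint 1.75: h = 1.453125 > 0 → [1.5, 1.75]
midpoint 1.625: h = 0.1543 > 0 → [1.5, 1.625]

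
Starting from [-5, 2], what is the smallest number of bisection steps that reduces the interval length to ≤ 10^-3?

Width after n steps is 7/2^n. Need 2^n ≥ 7/10^-3 = 7000.
2^12 = 4096 < 7000 ≤ 2^13 = 8192, so n = 13.

13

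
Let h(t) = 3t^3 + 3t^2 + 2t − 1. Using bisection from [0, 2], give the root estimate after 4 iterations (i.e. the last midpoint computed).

h(1) = 7 > 0, so the root lies in [0, 1]
h(0.5) = 1.125 > 0, so the root lies in [0, 0.5]
h(0.25) = -0.265625 < 0, so the root lies in [0.25, 0.5]
h(0.375) = 0.3301 > 0, so the root lies in [0.25, 0.375]

0.375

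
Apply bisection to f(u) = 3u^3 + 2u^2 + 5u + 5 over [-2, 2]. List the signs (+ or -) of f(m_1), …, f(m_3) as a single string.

+-+

u = 0 gives f = 5, positive; keep [-2, 0]
u = -1 gives f = -1, negative; keep [-1, 0]
u = -0.5 gives f = 2.625, positive; keep [-1, -0.5]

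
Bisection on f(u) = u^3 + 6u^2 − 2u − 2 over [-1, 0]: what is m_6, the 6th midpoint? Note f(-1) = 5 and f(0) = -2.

-0.453125

m = -0.5, f(m) = 0.375 (+); new bracket [-0.5, 0]
m = -0.25, f(m) = -1.140625 (−); new bracket [-0.5, -0.25]
m = -0.375, f(m) = -0.458984 (−); new bracket [-0.5, -0.375]
m = -0.4375, f(m) = -0.0603 (−); new bracket [-0.5, -0.4375]
m = -0.46875, f(m) = 0.1529 (+); new bracket [-0.46875, -0.4375]
m = -0.453125, f(m) = 0.0451 (+); new bracket [-0.453125, -0.4375]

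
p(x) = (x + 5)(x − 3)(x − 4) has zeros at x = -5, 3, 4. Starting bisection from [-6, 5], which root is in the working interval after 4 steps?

x = -0.5 gives p = 70.875, positive; keep [-6, -0.5]
x = -3.25 gives p = 79.296875, positive; keep [-6, -3.25]
x = -4.625 gives p = 24.662109, positive; keep [-6, -4.625]
x = -5.3125 gives p = -24.1907, negative; keep [-5.3125, -4.625]

-5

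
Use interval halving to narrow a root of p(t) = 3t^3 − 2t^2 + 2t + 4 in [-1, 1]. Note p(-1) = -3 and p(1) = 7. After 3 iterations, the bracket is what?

[-1, -0.75]

t = 0 gives p = 4, positive; keep [-1, 0]
t = -0.5 gives p = 2.125, positive; keep [-1, -0.5]
t = -0.75 gives p = 0.109375, positive; keep [-1, -0.75]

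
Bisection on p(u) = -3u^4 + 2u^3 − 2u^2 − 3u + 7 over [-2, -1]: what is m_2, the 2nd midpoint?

-1.25

u = -1.5 gives p = -14.9375, negative; keep [-1.5, -1]
u = -1.25 gives p = -3.605469, negative; keep [-1.25, -1]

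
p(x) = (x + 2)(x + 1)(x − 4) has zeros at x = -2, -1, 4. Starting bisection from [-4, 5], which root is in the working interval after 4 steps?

4

m = 0.5, p(m) = -13.125 (−); new bracket [0.5, 5]
m = 2.75, p(m) = -22.265625 (−); new bracket [2.75, 5]
m = 3.875, p(m) = -3.580078 (−); new bracket [3.875, 5]
m = 4.4375, p(m) = 15.3142 (+); new bracket [3.875, 4.4375]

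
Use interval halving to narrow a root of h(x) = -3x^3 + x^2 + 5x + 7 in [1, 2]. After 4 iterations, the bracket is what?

x = 1.5 gives h = 6.625, positive; keep [1.5, 2]
x = 1.75 gives h = 2.734375, positive; keep [1.75, 2]
x = 1.875 gives h = 0.115234, positive; keep [1.875, 2]
x = 1.9375 gives h = -1.3782, negative; keep [1.875, 1.9375]

[1.875, 1.9375]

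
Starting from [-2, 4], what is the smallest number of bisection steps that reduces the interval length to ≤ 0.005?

Width after n steps is 6/2^n. Need 2^n ≥ 6/0.005 = 1200.
2^10 = 1024 < 1200 ≤ 2^11 = 2048, so n = 11.

11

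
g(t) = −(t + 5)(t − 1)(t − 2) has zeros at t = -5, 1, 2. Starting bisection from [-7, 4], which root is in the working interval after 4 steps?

-5

m = -1.5, g(m) = -30.625 (−); new bracket [-7, -1.5]
m = -4.25, g(m) = -24.609375 (−); new bracket [-7, -4.25]
m = -5.625, g(m) = 31.572266 (+); new bracket [-5.625, -4.25]
m = -4.9375, g(m) = -2.5745 (−); new bracket [-5.625, -4.9375]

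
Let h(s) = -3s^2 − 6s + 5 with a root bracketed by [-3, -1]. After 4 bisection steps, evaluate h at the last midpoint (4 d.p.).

0.0781

h(-2) = 5 > 0, so the root lies in [-3, -2]
h(-2.5) = 1.25 > 0, so the root lies in [-3, -2.5]
h(-2.75) = -1.1875 < 0, so the root lies in [-2.75, -2.5]
h(-2.625) = 0.0781 > 0, so the root lies in [-2.75, -2.625]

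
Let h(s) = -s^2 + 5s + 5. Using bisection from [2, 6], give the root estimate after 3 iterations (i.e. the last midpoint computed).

h(4) = 9 > 0, so the root lies in [4, 6]
h(5) = 5 > 0, so the root lies in [5, 6]
h(5.5) = 2.25 > 0, so the root lies in [5.5, 6]

5.5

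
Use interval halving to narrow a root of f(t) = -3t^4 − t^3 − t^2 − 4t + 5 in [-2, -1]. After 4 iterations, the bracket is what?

t = -1.5 gives f = -3.0625, negative; keep [-1.5, -1]
t = -1.25 gives f = 3.066406, positive; keep [-1.5, -1.25]
t = -1.375 gives f = 0.485596, positive; keep [-1.5, -1.375]
t = -1.4375 gives f = -1.1561, negative; keep [-1.4375, -1.375]

[-1.4375, -1.375]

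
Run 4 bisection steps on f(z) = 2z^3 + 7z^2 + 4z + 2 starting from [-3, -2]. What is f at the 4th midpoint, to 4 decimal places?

-0.0425

midpoint -2.5: f = 4.5 > 0 → [-3, -2.5]
midpoint -2.75: f = 2.34375 > 0 → [-3, -2.75]
midpoint -2.875: f = 0.832031 > 0 → [-3, -2.875]
midpoint -2.9375: f = -0.0425 < 0 → [-2.9375, -2.875]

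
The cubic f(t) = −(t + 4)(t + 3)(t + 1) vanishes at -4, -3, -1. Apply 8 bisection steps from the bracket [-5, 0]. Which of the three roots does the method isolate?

f(-2.5) = 1.125 > 0, so the root lies in [-2.5, 0]
f(-1.25) = 1.203125 > 0, so the root lies in [-1.25, 0]
f(-0.625) = -3.005859 < 0, so the root lies in [-1.25, -0.625]
f(-0.9375) = -0.3948 < 0, so the root lies in [-1.25, -0.9375]
f(-1.09375) = 0.5194 > 0, so the root lies in [-1.09375, -0.9375]
f(-1.015625) = 0.0925 > 0, so the root lies in [-1.015625, -0.9375]
f(-0.9765625) = -0.1434 < 0, so the root lies in [-1.015625, -0.9765625]
f(-0.99609375) = -0.0235 < 0, so the root lies in [-1.015625, -0.99609375]

-1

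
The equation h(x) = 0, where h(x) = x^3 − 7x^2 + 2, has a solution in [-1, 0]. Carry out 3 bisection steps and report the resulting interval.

x = -0.5 gives h = 0.125, positive; keep [-1, -0.5]
x = -0.75 gives h = -2.359375, negative; keep [-0.75, -0.5]
x = -0.625 gives h = -0.978516, negative; keep [-0.625, -0.5]

[-0.625, -0.5]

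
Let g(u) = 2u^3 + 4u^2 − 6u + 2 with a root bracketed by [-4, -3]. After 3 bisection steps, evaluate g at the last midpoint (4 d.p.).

g(-3.5) = -13.75 < 0, so the root lies in [-3.5, -3]
g(-3.25) = -4.90625 < 0, so the root lies in [-3.25, -3]
g(-3.125) = -1.222656 < 0, so the root lies in [-3.125, -3]

-1.2227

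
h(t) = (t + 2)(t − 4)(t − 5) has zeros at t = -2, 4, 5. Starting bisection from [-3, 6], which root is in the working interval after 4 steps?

midpoint 1.5: h = 30.625 > 0 → [-3, 1.5]
midpoint -0.75: h = 34.140625 > 0 → [-3, -0.75]
midpoint -1.875: h = 5.048828 > 0 → [-3, -1.875]
midpoint -2.4375: h = -20.947 < 0 → [-2.4375, -1.875]

-2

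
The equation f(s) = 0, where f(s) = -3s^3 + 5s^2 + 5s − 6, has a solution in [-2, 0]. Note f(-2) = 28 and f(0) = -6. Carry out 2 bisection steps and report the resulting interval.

[-1.5, -1]

m = -1, f(m) = -3 (−); new bracket [-2, -1]
m = -1.5, f(m) = 7.875 (+); new bracket [-1.5, -1]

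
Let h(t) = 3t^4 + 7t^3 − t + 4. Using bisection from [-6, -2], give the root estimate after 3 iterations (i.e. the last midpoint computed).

midpoint -4: h = 328 > 0 → [-4, -2]
midpoint -3: h = 61 > 0 → [-3, -2]
midpoint -2.5: h = 14.3125 > 0 → [-2.5, -2]

-2.5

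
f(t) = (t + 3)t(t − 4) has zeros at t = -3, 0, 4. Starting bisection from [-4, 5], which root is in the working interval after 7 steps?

m = 0.5, f(m) = -6.125 (−); new bracket [0.5, 5]
m = 2.75, f(m) = -19.765625 (−); new bracket [2.75, 5]
m = 3.875, f(m) = -3.330078 (−); new bracket [3.875, 5]
m = 4.4375, f(m) = 14.4392 (+); new bracket [3.875, 4.4375]
m = 4.15625, f(m) = 4.6474 (+); new bracket [3.875, 4.15625]
m = 4.015625, f(m) = 0.4402 (+); new bracket [3.875, 4.015625]
m = 3.9453125, f(m) = -1.4985 (−); new bracket [3.9453125, 4.015625]

4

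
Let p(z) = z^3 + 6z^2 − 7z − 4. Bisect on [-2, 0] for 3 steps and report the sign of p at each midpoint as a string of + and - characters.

z = -1 gives p = 8, positive; keep [-1, 0]
z = -0.5 gives p = 0.875, positive; keep [-0.5, 0]
z = -0.25 gives p = -1.890625, negative; keep [-0.5, -0.25]

++-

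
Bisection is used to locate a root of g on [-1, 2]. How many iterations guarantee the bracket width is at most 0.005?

Width after n steps is 3/2^n. Need 2^n ≥ 3/0.005 = 600.
2^9 = 512 < 600 ≤ 2^10 = 1024, so n = 10.

10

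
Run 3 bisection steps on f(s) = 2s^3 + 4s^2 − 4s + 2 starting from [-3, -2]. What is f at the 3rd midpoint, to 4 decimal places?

f(-2.5) = 5.75 > 0, so the root lies in [-3, -2.5]
f(-2.75) = 1.65625 > 0, so the root lies in [-3, -2.75]
f(-2.875) = -0.964844 < 0, so the root lies in [-2.875, -2.75]

-0.9648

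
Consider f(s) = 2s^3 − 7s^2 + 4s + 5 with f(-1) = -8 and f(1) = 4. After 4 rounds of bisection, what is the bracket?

[-0.625, -0.5]

s = 0 gives f = 5, positive; keep [-1, 0]
s = -0.5 gives f = 1, positive; keep [-1, -0.5]
s = -0.75 gives f = -2.78125, negative; keep [-0.75, -0.5]
s = -0.625 gives f = -0.7227, negative; keep [-0.625, -0.5]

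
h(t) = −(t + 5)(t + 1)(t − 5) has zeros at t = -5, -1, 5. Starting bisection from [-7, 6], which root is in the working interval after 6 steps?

5

h(-0.5) = 12.375 > 0, so the root lies in [-0.5, 6]
h(2.75) = 65.390625 > 0, so the root lies in [2.75, 6]
h(4.375) = 31.494141 > 0, so the root lies in [4.375, 6]
h(5.1875) = -11.8191 < 0, so the root lies in [4.375, 5.1875]
h(4.78125) = 12.3698 > 0, so the root lies in [4.78125, 5.1875]
h(4.984375) = 0.9336 > 0, so the root lies in [4.984375, 5.1875]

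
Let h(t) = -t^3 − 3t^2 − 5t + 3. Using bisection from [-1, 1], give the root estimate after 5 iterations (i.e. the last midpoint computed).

m = 0, h(m) = 3 (+); new bracket [0, 1]
m = 0.5, h(m) = -0.375 (−); new bracket [0, 0.5]
m = 0.25, h(m) = 1.546875 (+); new bracket [0.25, 0.5]
m = 0.375, h(m) = 0.6504 (+); new bracket [0.375, 0.5]
m = 0.4375, h(m) = 0.1545 (+); new bracket [0.4375, 0.5]

0.4375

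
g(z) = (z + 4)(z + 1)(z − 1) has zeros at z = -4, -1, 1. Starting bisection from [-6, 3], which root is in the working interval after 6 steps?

-4

g(-1.5) = 3.125 > 0, so the root lies in [-6, -1.5]
g(-3.75) = 3.265625 > 0, so the root lies in [-6, -3.75]
g(-4.875) = -19.919922 < 0, so the root lies in [-4.875, -3.75]
g(-4.3125) = -5.4993 < 0, so the root lies in [-4.3125, -3.75]
g(-4.03125) = -0.4766 < 0, so the root lies in [-4.03125, -3.75]
g(-3.890625) = 1.5462 > 0, so the root lies in [-4.03125, -3.890625]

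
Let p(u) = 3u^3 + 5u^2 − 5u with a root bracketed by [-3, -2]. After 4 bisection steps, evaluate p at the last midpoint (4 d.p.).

1.2014

m = -2.5, p(m) = -3.125 (−); new bracket [-2.5, -2]
m = -2.25, p(m) = 2.390625 (+); new bracket [-2.5, -2.25]
m = -2.375, p(m) = -0.111328 (−); new bracket [-2.375, -2.25]
m = -2.3125, p(m) = 1.2014 (+); new bracket [-2.375, -2.3125]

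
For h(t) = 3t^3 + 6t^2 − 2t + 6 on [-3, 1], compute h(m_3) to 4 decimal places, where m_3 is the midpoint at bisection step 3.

1.6250

t = -1 gives h = 11, positive; keep [-3, -1]
t = -2 gives h = 10, positive; keep [-3, -2]
t = -2.5 gives h = 1.625, positive; keep [-3, -2.5]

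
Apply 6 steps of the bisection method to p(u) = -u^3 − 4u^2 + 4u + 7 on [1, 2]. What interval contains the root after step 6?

[1.53125, 1.546875]

p(1.5) = 0.625 > 0, so the root lies in [1.5, 2]
p(1.75) = -3.609375 < 0, so the root lies in [1.5, 1.75]
p(1.625) = -1.353516 < 0, so the root lies in [1.5, 1.625]
p(1.5625) = -0.3303 < 0, so the root lies in [1.5, 1.5625]
p(1.53125) = 0.1557 > 0, so the root lies in [1.53125, 1.5625]
p(1.546875) = -0.0852 < 0, so the root lies in [1.53125, 1.546875]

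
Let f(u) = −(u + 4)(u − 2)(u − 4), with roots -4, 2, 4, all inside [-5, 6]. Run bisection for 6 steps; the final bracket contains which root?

midpoint 0.5: f = -23.625 < 0 → [-5, 0.5]
midpoint -2.25: f = -46.484375 < 0 → [-5, -2.25]
midpoint -3.625: f = -16.083984 < 0 → [-5, -3.625]
midpoint -4.3125: f = 16.3977 > 0 → [-4.3125, -3.625]
midpoint -3.96875: f = -1.4864 < 0 → [-4.3125, -3.96875]
midpoint -4.140625: f = 7.0296 > 0 → [-4.140625, -3.96875]

-4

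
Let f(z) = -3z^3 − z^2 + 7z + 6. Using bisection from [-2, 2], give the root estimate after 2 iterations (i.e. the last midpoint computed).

1

f(0) = 6 > 0, so the root lies in [0, 2]
f(1) = 9 > 0, so the root lies in [1, 2]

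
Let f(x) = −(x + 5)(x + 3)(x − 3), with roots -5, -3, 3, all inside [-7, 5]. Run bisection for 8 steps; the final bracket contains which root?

m = -1, f(m) = 32 (+); new bracket [-1, 5]
m = 2, f(m) = 35 (+); new bracket [2, 5]
m = 3.5, f(m) = -27.625 (−); new bracket [2, 3.5]
m = 2.75, f(m) = 11.1406 (+); new bracket [2.75, 3.5]
m = 3.125, f(m) = -6.2207 (−); new bracket [2.75, 3.125]
m = 2.9375, f(m) = 2.9456 (+); new bracket [2.9375, 3.125]
m = 3.03125, f(m) = -1.5137 (−); new bracket [2.9375, 3.03125]
m = 2.984375, f(m) = 0.7466 (+); new bracket [2.984375, 3.03125]

3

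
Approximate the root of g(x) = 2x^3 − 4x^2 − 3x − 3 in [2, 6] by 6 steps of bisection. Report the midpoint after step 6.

2.6875

midpoint 4: g = 49 > 0 → [2, 4]
midpoint 3: g = 6 > 0 → [2, 3]
midpoint 2.5: g = -4.25 < 0 → [2.5, 3]
midpoint 2.75: g = 0.0938 > 0 → [2.5, 2.75]
midpoint 2.625: g = -2.2617 < 0 → [2.625, 2.75]
midpoint 2.6875: g = -1.1313 < 0 → [2.6875, 2.75]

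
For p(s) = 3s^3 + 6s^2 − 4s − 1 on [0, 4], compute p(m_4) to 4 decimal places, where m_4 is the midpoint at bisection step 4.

0.6406

midpoint 2: p = 39 > 0 → [0, 2]
midpoint 1: p = 4 > 0 → [0, 1]
midpoint 0.5: p = -1.125 < 0 → [0.5, 1]
midpoint 0.75: p = 0.6406 > 0 → [0.5, 0.75]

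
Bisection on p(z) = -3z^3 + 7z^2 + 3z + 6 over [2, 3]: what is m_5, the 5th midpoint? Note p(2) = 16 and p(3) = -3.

midpoint 2.5: p = 10.375 > 0 → [2.5, 3]
midpoint 2.75: p = 4.796875 > 0 → [2.75, 3]
midpoint 2.875: p = 1.193359 > 0 → [2.875, 3]
midpoint 2.9375: p = -0.8274 < 0 → [2.875, 2.9375]
midpoint 2.90625: p = 0.2017 > 0 → [2.90625, 2.9375]

2.90625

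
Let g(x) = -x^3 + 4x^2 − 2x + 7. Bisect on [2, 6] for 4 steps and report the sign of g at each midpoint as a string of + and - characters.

midpoint 4: g = -1 < 0 → [2, 4]
midpoint 3: g = 10 > 0 → [3, 4]
midpoint 3.5: g = 6.125 > 0 → [3.5, 4]
midpoint 3.75: g = 3.0156 > 0 → [3.75, 4]

-+++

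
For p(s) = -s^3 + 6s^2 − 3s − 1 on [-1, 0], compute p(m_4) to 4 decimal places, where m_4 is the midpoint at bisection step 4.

-0.2200

midpoint -0.5: p = 2.125 > 0 → [-0.5, 0]
midpoint -0.25: p = 0.140625 > 0 → [-0.25, 0]
midpoint -0.125: p = -0.529297 < 0 → [-0.25, -0.125]
midpoint -0.1875: p = -0.22 < 0 → [-0.25, -0.1875]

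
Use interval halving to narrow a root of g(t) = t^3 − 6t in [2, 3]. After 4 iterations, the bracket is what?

[2.4375, 2.5]

m = 2.5, g(m) = 0.625 (+); new bracket [2, 2.5]
m = 2.25, g(m) = -2.109375 (−); new bracket [2.25, 2.5]
m = 2.375, g(m) = -0.853516 (−); new bracket [2.375, 2.5]
m = 2.4375, g(m) = -0.1428 (−); new bracket [2.4375, 2.5]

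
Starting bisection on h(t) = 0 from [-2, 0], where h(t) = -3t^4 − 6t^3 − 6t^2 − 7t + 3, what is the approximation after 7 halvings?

h(-1) = 7 > 0, so the root lies in [-2, -1]
h(-1.5) = 5.0625 > 0, so the root lies in [-2, -1.5]
h(-1.75) = 0.894531 > 0, so the root lies in [-2, -1.75]
h(-1.875) = -2.4968 < 0, so the root lies in [-1.875, -1.75]
h(-1.8125) = -0.6741 < 0, so the root lies in [-1.8125, -1.75]
h(-1.78125) = 0.1405 > 0, so the root lies in [-1.8125, -1.78125]
h(-1.796875) = -0.259 < 0, so the root lies in [-1.796875, -1.78125]

-1.796875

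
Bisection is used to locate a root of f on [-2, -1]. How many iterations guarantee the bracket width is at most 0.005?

8

Width after n steps is 1/2^n. Need 2^n ≥ 1/0.005 = 200.
2^7 = 128 < 200 ≤ 2^8 = 256, so n = 8.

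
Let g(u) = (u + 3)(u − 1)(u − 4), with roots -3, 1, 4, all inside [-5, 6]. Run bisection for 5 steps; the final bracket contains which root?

g(0.5) = 6.125 > 0, so the root lies in [-5, 0.5]
g(-2.25) = 15.234375 > 0, so the root lies in [-5, -2.25]
g(-3.625) = -22.041016 < 0, so the root lies in [-3.625, -2.25]
g(-2.9375) = 1.7073 > 0, so the root lies in [-3.625, -2.9375]
g(-3.28125) = -8.7674 < 0, so the root lies in [-3.28125, -2.9375]

-3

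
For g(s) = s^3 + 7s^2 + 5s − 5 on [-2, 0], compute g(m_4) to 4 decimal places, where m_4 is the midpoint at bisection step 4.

midpoint -1: g = -4 < 0 → [-2, -1]
midpoint -1.5: g = -0.125 < 0 → [-2, -1.5]
midpoint -1.75: g = 2.328125 > 0 → [-1.75, -1.5]
midpoint -1.625: g = 1.0684 > 0 → [-1.625, -1.5]

1.0684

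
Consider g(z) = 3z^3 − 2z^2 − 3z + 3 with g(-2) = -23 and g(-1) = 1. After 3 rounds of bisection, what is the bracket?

m = -1.5, g(m) = -7.125 (−); new bracket [-1.5, -1]
m = -1.25, g(m) = -2.234375 (−); new bracket [-1.25, -1]
m = -1.125, g(m) = -0.427734 (−); new bracket [-1.125, -1]

[-1.125, -1]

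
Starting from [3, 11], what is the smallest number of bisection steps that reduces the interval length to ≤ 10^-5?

Width after n steps is 8/2^n. Need 2^n ≥ 8/10^-5 = 800000.
2^19 = 524288 < 800000 ≤ 2^20 = 1048576, so n = 20.

20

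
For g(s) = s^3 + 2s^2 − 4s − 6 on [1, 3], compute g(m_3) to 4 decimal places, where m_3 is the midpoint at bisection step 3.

-1.5156

m = 2, g(m) = 2 (+); new bracket [1, 2]
m = 1.5, g(m) = -4.125 (−); new bracket [1.5, 2]
m = 1.75, g(m) = -1.515625 (−); new bracket [1.75, 2]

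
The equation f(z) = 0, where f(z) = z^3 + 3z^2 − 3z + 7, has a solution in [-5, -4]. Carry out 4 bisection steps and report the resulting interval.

[-4.1875, -4.125]

z = -4.5 gives f = -9.875, negative; keep [-4.5, -4]
z = -4.25 gives f = -2.828125, negative; keep [-4.25, -4]
z = -4.125 gives f = 0.232422, positive; keep [-4.25, -4.125]
z = -4.1875 gives f = -1.2605, negative; keep [-4.1875, -4.125]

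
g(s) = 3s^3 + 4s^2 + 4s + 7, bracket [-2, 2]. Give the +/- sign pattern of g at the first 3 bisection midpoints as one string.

g(0) = 7 > 0, so the root lies in [-2, 0]
g(-1) = 4 > 0, so the root lies in [-2, -1]
g(-1.5) = -0.125 < 0, so the root lies in [-1.5, -1]

++-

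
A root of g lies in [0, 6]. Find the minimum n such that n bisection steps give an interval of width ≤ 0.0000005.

Width after n steps is 6/2^n. Need 2^n ≥ 6/0.0000005 = 12000000.
2^23 = 8388608 < 12000000 ≤ 2^24 = 16777216, so n = 24.

24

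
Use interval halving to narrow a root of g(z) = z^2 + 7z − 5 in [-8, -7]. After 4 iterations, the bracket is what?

z = -7.5 gives g = -1.25, negative; keep [-8, -7.5]
z = -7.75 gives g = 0.8125, positive; keep [-7.75, -7.5]
z = -7.625 gives g = -0.234375, negative; keep [-7.75, -7.625]
z = -7.6875 gives g = 0.2852, positive; keep [-7.6875, -7.625]

[-7.6875, -7.625]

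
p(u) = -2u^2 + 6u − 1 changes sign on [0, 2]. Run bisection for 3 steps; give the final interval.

m = 1, p(m) = 3 (+); new bracket [0, 1]
m = 0.5, p(m) = 1.5 (+); new bracket [0, 0.5]
m = 0.25, p(m) = 0.375 (+); new bracket [0, 0.25]

[0, 0.25]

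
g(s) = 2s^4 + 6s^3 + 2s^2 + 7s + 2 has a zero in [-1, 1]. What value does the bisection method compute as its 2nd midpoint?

-0.5

g(0) = 2 > 0, so the root lies in [-1, 0]
g(-0.5) = -1.625 < 0, so the root lies in [-0.5, 0]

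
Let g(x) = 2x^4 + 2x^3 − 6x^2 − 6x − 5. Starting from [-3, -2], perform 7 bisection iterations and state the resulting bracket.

[-2.046875, -2.0390625]

midpoint -2.5: g = 19.375 > 0 → [-2.5, -2]
midpoint -2.25: g = 6.601562 > 0 → [-2.25, -2]
midpoint -2.125: g = 2.246582 > 0 → [-2.125, -2]
midpoint -2.0625: g = 0.4956 > 0 → [-2.0625, -2]
midpoint -2.03125: g = -0.2828 < 0 → [-2.0625, -2.03125]
midpoint -2.046875: g = 0.0986 > 0 → [-2.046875, -2.03125]
midpoint -2.0390625: g = -0.094 < 0 → [-2.046875, -2.0390625]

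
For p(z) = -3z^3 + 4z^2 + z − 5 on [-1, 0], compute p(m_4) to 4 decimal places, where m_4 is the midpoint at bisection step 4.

m = -0.5, p(m) = -4.125 (−); new bracket [-1, -0.5]
m = -0.75, p(m) = -2.234375 (−); new bracket [-1, -0.75]
m = -0.875, p(m) = -0.802734 (−); new bracket [-1, -0.875]
m = -0.9375, p(m) = 0.05 (+); new bracket [-0.9375, -0.875]

0.0500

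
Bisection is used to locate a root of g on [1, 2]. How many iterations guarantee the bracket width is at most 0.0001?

Width after n steps is 1/2^n. Need 2^n ≥ 1/0.0001 = 10000.
2^13 = 8192 < 10000 ≤ 2^14 = 16384, so n = 14.

14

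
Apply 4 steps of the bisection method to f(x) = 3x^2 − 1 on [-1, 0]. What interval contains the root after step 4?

m = -0.5, f(m) = -0.25 (−); new bracket [-1, -0.5]
m = -0.75, f(m) = 0.6875 (+); new bracket [-0.75, -0.5]
m = -0.625, f(m) = 0.171875 (+); new bracket [-0.625, -0.5]
m = -0.5625, f(m) = -0.0508 (−); new bracket [-0.625, -0.5625]

[-0.625, -0.5625]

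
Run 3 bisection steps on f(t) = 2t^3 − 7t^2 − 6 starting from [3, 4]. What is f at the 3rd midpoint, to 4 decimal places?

-2.7148

midpoint 3.5: f = -6 < 0 → [3.5, 4]
midpoint 3.75: f = 1.03125 > 0 → [3.5, 3.75]
midpoint 3.625: f = -2.714844 < 0 → [3.625, 3.75]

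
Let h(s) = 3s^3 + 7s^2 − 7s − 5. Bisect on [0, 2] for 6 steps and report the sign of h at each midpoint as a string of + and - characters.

-+++--

s = 1 gives h = -2, negative; keep [1, 2]
s = 1.5 gives h = 10.375, positive; keep [1, 1.5]
s = 1.25 gives h = 3.046875, positive; keep [1, 1.25]
s = 1.125 gives h = 0.2559, positive; keep [1, 1.125]
s = 1.0625 gives h = -0.9368, negative; keep [1.0625, 1.125]
s = 1.09375 gives h = -0.3569, negative; keep [1.09375, 1.125]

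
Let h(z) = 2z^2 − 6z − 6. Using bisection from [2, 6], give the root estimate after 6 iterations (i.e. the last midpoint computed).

h(4) = 2 > 0, so the root lies in [2, 4]
h(3) = -6 < 0, so the root lies in [3, 4]
h(3.5) = -2.5 < 0, so the root lies in [3.5, 4]
h(3.75) = -0.375 < 0, so the root lies in [3.75, 4]
h(3.875) = 0.7812 > 0, so the root lies in [3.75, 3.875]
h(3.8125) = 0.1953 > 0, so the root lies in [3.75, 3.8125]

3.8125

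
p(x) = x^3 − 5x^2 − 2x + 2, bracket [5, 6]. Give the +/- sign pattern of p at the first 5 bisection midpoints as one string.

+-++-

p(5.5) = 6.125 > 0, so the root lies in [5, 5.5]
p(5.25) = -1.609375 < 0, so the root lies in [5.25, 5.5]
p(5.375) = 2.083984 > 0, so the root lies in [5.25, 5.375]
p(5.3125) = 0.1946 > 0, so the root lies in [5.25, 5.3125]
p(5.28125) = -0.718 < 0, so the root lies in [5.28125, 5.3125]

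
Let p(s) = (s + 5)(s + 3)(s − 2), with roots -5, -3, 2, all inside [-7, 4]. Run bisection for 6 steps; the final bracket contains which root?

s = -1.5 gives p = -18.375, negative; keep [-1.5, 4]
s = 1.25 gives p = -19.921875, negative; keep [1.25, 4]
s = 2.625 gives p = 26.806641, positive; keep [1.25, 2.625]
s = 1.9375 gives p = -2.1409, negative; keep [1.9375, 2.625]
s = 2.28125 gives p = 10.8152, positive; keep [1.9375, 2.28125]
s = 2.109375 gives p = 3.973, positive; keep [1.9375, 2.109375]

2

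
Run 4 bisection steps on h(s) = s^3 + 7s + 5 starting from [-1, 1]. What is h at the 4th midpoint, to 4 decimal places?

m = 0, h(m) = 5 (+); new bracket [-1, 0]
m = -0.5, h(m) = 1.375 (+); new bracket [-1, -0.5]
m = -0.75, h(m) = -0.671875 (−); new bracket [-0.75, -0.5]
m = -0.625, h(m) = 0.3809 (+); new bracket [-0.75, -0.625]

0.3809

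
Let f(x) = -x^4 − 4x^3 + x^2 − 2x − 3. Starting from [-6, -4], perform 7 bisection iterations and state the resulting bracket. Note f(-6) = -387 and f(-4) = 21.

midpoint -5: f = -93 < 0 → [-5, -4]
midpoint -4.5: f = -19.3125 < 0 → [-4.5, -4]
midpoint -4.25: f = 4.371094 > 0 → [-4.5, -4.25]
midpoint -4.375: f = -6.512 < 0 → [-4.375, -4.25]
midpoint -4.3125: f = -0.8406 < 0 → [-4.3125, -4.25]
midpoint -4.28125: f = 1.8215 > 0 → [-4.3125, -4.28125]
midpoint -4.296875: f = 0.5047 > 0 → [-4.3125, -4.296875]

[-4.3125, -4.296875]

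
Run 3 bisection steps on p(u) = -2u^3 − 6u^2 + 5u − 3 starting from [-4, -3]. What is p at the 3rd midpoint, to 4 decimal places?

p(-3.5) = -8.25 < 0, so the root lies in [-4, -3.5]
p(-3.75) = -0.65625 < 0, so the root lies in [-4, -3.75]
p(-3.875) = 3.902344 > 0, so the root lies in [-3.875, -3.75]

3.9023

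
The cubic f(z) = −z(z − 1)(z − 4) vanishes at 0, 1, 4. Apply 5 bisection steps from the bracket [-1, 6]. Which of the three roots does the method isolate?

4

z = 2.5 gives f = 5.625, positive; keep [2.5, 6]
z = 4.25 gives f = -3.453125, negative; keep [2.5, 4.25]
z = 3.375 gives f = 5.009766, positive; keep [3.375, 4.25]
z = 3.8125 gives f = 2.0105, positive; keep [3.8125, 4.25]
z = 4.03125 gives f = -0.3819, negative; keep [3.8125, 4.03125]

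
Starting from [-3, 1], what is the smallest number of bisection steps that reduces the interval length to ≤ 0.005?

Width after n steps is 4/2^n. Need 2^n ≥ 4/0.005 = 800.
2^9 = 512 < 800 ≤ 2^10 = 1024, so n = 10.

10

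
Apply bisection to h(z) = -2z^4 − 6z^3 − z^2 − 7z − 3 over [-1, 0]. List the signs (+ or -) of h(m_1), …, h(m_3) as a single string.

+--

m = -0.5, h(m) = 0.875 (+); new bracket [-0.5, 0]
m = -0.25, h(m) = -1.226562 (−); new bracket [-0.5, -0.25]
m = -0.375, h(m) = -0.23877 (−); new bracket [-0.5, -0.375]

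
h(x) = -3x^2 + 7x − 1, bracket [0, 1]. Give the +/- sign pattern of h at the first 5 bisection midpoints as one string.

m = 0.5, h(m) = 1.75 (+); new bracket [0, 0.5]
m = 0.25, h(m) = 0.5625 (+); new bracket [0, 0.25]
m = 0.125, h(m) = -0.171875 (−); new bracket [0.125, 0.25]
m = 0.1875, h(m) = 0.207 (+); new bracket [0.125, 0.1875]
m = 0.15625, h(m) = 0.0205 (+); new bracket [0.125, 0.15625]

++-++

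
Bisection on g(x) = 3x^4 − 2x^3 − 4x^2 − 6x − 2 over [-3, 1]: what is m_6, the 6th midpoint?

-0.4375

midpoint -1: g = 5 > 0 → [-1, 1]
midpoint 0: g = -2 < 0 → [-1, 0]
midpoint -0.5: g = 0.4375 > 0 → [-0.5, 0]
midpoint -0.25: g = -0.707 < 0 → [-0.5, -0.25]
midpoint -0.375: g = -0.1477 < 0 → [-0.5, -0.375]
midpoint -0.4375: g = 0.1368 > 0 → [-0.4375, -0.375]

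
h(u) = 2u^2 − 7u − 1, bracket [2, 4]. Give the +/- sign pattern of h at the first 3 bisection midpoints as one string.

u = 3 gives h = -4, negative; keep [3, 4]
u = 3.5 gives h = -1, negative; keep [3.5, 4]
u = 3.75 gives h = 0.875, positive; keep [3.5, 3.75]

--+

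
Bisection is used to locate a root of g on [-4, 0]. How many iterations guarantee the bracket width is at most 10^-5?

Width after n steps is 4/2^n. Need 2^n ≥ 4/10^-5 = 400000.
2^18 = 262144 < 400000 ≤ 2^19 = 524288, so n = 19.

19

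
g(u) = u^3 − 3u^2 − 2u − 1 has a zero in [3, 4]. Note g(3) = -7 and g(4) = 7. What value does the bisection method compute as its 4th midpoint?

u = 3.5 gives g = -1.875, negative; keep [3.5, 4]
u = 3.75 gives g = 2.046875, positive; keep [3.5, 3.75]
u = 3.625 gives g = -0.037109, negative; keep [3.625, 3.75]
u = 3.6875 gives g = 0.9734, positive; keep [3.625, 3.6875]

3.6875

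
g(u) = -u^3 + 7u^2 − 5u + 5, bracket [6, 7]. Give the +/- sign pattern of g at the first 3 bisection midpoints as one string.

-+-

midpoint 6.5: g = -6.375 < 0 → [6, 6.5]
midpoint 6.25: g = 3.046875 > 0 → [6.25, 6.5]
midpoint 6.375: g = -1.474609 < 0 → [6.25, 6.375]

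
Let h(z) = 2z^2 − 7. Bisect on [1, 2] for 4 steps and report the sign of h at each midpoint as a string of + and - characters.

--+-

z = 1.5 gives h = -2.5, negative; keep [1.5, 2]
z = 1.75 gives h = -0.875, negative; keep [1.75, 2]
z = 1.875 gives h = 0.03125, positive; keep [1.75, 1.875]
z = 1.8125 gives h = -0.4297, negative; keep [1.8125, 1.875]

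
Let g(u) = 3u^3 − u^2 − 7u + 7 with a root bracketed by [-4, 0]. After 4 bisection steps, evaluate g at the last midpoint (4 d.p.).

0.1094

m = -2, g(m) = -7 (−); new bracket [-2, 0]
m = -1, g(m) = 10 (+); new bracket [-2, -1]
m = -1.5, g(m) = 5.125 (+); new bracket [-2, -1.5]
m = -1.75, g(m) = 0.1094 (+); new bracket [-2, -1.75]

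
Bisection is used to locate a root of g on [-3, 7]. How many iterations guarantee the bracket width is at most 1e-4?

17

Width after n steps is 10/2^n. Need 2^n ≥ 10/1e-4 = 100000.
2^16 = 65536 < 100000 ≤ 2^17 = 131072, so n = 17.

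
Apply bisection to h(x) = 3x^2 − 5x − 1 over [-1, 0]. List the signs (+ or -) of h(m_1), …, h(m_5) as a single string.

++-+-

midpoint -0.5: h = 2.25 > 0 → [-0.5, 0]
midpoint -0.25: h = 0.4375 > 0 → [-0.25, 0]
midpoint -0.125: h = -0.328125 < 0 → [-0.25, -0.125]
midpoint -0.1875: h = 0.043 > 0 → [-0.1875, -0.125]
midpoint -0.15625: h = -0.1455 < 0 → [-0.1875, -0.15625]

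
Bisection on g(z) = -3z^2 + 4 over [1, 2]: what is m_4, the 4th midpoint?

m = 1.5, g(m) = -2.75 (−); new bracket [1, 1.5]
m = 1.25, g(m) = -0.6875 (−); new bracket [1, 1.25]
m = 1.125, g(m) = 0.203125 (+); new bracket [1.125, 1.25]
m = 1.1875, g(m) = -0.2305 (−); new bracket [1.125, 1.1875]

1.1875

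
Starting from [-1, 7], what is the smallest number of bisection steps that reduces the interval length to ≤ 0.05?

Width after n steps is 8/2^n. Need 2^n ≥ 8/0.05 = 160.
2^7 = 128 < 160 ≤ 2^8 = 256, so n = 8.

8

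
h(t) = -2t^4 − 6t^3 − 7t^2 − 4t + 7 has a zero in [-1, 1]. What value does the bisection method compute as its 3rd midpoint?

m = 0, h(m) = 7 (+); new bracket [0, 1]
m = 0.5, h(m) = 2.375 (+); new bracket [0.5, 1]
m = 0.75, h(m) = -3.101562 (−); new bracket [0.5, 0.75]

0.75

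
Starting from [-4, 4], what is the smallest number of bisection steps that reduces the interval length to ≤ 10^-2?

10

Width after n steps is 8/2^n. Need 2^n ≥ 8/10^-2 = 800.
2^9 = 512 < 800 ≤ 2^10 = 1024, so n = 10.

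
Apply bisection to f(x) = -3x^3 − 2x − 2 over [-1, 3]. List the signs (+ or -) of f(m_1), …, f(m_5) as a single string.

midpoint 1: f = -7 < 0 → [-1, 1]
midpoint 0: f = -2 < 0 → [-1, 0]
midpoint -0.5: f = -0.625 < 0 → [-1, -0.5]
midpoint -0.75: f = 0.7656 > 0 → [-0.75, -0.5]
midpoint -0.625: f = -0.0176 < 0 → [-0.75, -0.625]

---+-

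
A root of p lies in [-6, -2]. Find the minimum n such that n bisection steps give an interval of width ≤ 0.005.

Width after n steps is 4/2^n. Need 2^n ≥ 4/0.005 = 800.
2^9 = 512 < 800 ≤ 2^10 = 1024, so n = 10.

10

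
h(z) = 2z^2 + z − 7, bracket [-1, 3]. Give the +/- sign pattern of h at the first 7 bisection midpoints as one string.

-+-+-++

z = 1 gives h = -4, negative; keep [1, 3]
z = 2 gives h = 3, positive; keep [1, 2]
z = 1.5 gives h = -1, negative; keep [1.5, 2]
z = 1.75 gives h = 0.875, positive; keep [1.5, 1.75]
z = 1.625 gives h = -0.0938, negative; keep [1.625, 1.75]
z = 1.6875 gives h = 0.3828, positive; keep [1.625, 1.6875]
z = 1.65625 gives h = 0.1426, positive; keep [1.625, 1.65625]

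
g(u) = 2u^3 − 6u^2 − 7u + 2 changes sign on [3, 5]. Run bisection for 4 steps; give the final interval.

[3.75, 3.875]

u = 4 gives g = 6, positive; keep [3, 4]
u = 3.5 gives g = -10.25, negative; keep [3.5, 4]
u = 3.75 gives g = -3.15625, negative; keep [3.75, 4]
u = 3.875 gives g = 1.1523, positive; keep [3.75, 3.875]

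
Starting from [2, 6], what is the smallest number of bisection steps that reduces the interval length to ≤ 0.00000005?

27

Width after n steps is 4/2^n. Need 2^n ≥ 4/0.00000005 = 80000000.
2^26 = 67108864 < 80000000 ≤ 2^27 = 134217728, so n = 27.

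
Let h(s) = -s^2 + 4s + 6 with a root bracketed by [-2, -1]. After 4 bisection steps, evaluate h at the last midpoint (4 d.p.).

-0.1602

m = -1.5, h(m) = -2.25 (−); new bracket [-1.5, -1]
m = -1.25, h(m) = -0.5625 (−); new bracket [-1.25, -1]
m = -1.125, h(m) = 0.234375 (+); new bracket [-1.25, -1.125]
m = -1.1875, h(m) = -0.1602 (−); new bracket [-1.1875, -1.125]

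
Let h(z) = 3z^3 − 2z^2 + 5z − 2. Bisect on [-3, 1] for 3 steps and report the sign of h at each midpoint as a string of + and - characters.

--+

midpoint -1: h = -12 < 0 → [-1, 1]
midpoint 0: h = -2 < 0 → [0, 1]
midpoint 0.5: h = 0.375 > 0 → [0, 0.5]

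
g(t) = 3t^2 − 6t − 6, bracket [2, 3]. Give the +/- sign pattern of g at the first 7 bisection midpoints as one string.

midpoint 2.5: g = -2.25 < 0 → [2.5, 3]
midpoint 2.75: g = 0.1875 > 0 → [2.5, 2.75]
midpoint 2.625: g = -1.078125 < 0 → [2.625, 2.75]
midpoint 2.6875: g = -0.457 < 0 → [2.6875, 2.75]
midpoint 2.71875: g = -0.1377 < 0 → [2.71875, 2.75]
midpoint 2.734375: g = 0.0242 > 0 → [2.71875, 2.734375]
midpoint 2.7265625: g = -0.0569 < 0 → [2.7265625, 2.734375]

-+---+-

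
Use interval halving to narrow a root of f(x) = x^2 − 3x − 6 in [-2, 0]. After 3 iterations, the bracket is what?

[-1.5, -1.25]

x = -1 gives f = -2, negative; keep [-2, -1]
x = -1.5 gives f = 0.75, positive; keep [-1.5, -1]
x = -1.25 gives f = -0.6875, negative; keep [-1.5, -1.25]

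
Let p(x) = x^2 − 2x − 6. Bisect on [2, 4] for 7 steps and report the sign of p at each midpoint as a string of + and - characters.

--+-++-

p(3) = -3 < 0, so the root lies in [3, 4]
p(3.5) = -0.75 < 0, so the root lies in [3.5, 4]
p(3.75) = 0.5625 > 0, so the root lies in [3.5, 3.75]
p(3.625) = -0.1094 < 0, so the root lies in [3.625, 3.75]
p(3.6875) = 0.2227 > 0, so the root lies in [3.625, 3.6875]
p(3.65625) = 0.0557 > 0, so the root lies in [3.625, 3.65625]
p(3.640625) = -0.0271 < 0, so the root lies in [3.640625, 3.65625]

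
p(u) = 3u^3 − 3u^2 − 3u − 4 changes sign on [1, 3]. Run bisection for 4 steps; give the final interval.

[1.875, 2]

p(2) = 2 > 0, so the root lies in [1, 2]
p(1.5) = -5.125 < 0, so the root lies in [1.5, 2]
p(1.75) = -2.359375 < 0, so the root lies in [1.75, 2]
p(1.875) = -0.3965 < 0, so the root lies in [1.875, 2]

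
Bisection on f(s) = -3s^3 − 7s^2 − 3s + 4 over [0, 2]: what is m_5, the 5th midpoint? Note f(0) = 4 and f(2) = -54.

m = 1, f(m) = -9 (−); new bracket [0, 1]
m = 0.5, f(m) = 0.375 (+); new bracket [0.5, 1]
m = 0.75, f(m) = -3.453125 (−); new bracket [0.5, 0.75]
m = 0.625, f(m) = -1.3418 (−); new bracket [0.5, 0.625]
m = 0.5625, f(m) = -0.4363 (−); new bracket [0.5, 0.5625]

0.5625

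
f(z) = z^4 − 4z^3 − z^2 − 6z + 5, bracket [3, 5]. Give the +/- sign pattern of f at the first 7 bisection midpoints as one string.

-+---+-

m = 4, f(m) = -35 (−); new bracket [4, 5]
m = 4.5, f(m) = 3.3125 (+); new bracket [4, 4.5]
m = 4.25, f(m) = -19.371094 (−); new bracket [4.25, 4.5]
m = 4.375, f(m) = -8.988 (−); new bracket [4.375, 4.5]
m = 4.4375, f(m) = -3.0874 (−); new bracket [4.4375, 4.5]
m = 4.46875, f(m) = 0.0489 (+); new bracket [4.4375, 4.46875]
m = 4.453125, f(m) = -1.535 (−); new bracket [4.453125, 4.46875]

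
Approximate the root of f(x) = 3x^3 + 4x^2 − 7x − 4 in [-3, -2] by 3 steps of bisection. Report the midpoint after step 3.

x = -2.5 gives f = -8.375, negative; keep [-2.5, -2]
x = -2.25 gives f = -2.171875, negative; keep [-2.25, -2]
x = -2.125 gives f = 0.150391, positive; keep [-2.25, -2.125]

-2.125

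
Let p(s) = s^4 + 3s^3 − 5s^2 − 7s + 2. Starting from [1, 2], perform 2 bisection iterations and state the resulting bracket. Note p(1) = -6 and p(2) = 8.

[1.75, 2]

midpoint 1.5: p = -4.5625 < 0 → [1.5, 2]
midpoint 1.75: p = -0.105469 < 0 → [1.75, 2]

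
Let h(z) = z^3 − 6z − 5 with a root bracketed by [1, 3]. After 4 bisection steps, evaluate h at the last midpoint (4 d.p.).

h(2) = -9 < 0, so the root lies in [2, 3]
h(2.5) = -4.375 < 0, so the root lies in [2.5, 3]
h(2.75) = -0.703125 < 0, so the root lies in [2.75, 3]
h(2.875) = 1.5137 > 0, so the root lies in [2.75, 2.875]

1.5137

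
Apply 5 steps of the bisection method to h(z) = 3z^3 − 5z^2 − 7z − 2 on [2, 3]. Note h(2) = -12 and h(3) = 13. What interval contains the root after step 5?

midpoint 2.5: h = -3.875 < 0 → [2.5, 3]
midpoint 2.75: h = 3.328125 > 0 → [2.5, 2.75]
midpoint 2.625: h = -0.564453 < 0 → [2.625, 2.75]
midpoint 2.6875: h = 1.3069 > 0 → [2.625, 2.6875]
midpoint 2.65625: h = 0.3528 > 0 → [2.625, 2.65625]

[2.625, 2.65625]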